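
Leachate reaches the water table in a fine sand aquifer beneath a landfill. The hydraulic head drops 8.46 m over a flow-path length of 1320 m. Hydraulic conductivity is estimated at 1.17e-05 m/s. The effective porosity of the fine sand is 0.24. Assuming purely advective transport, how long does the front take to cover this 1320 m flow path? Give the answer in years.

Convert K: 1.17e-05 m/s × 86400 = 1.011 m/day.
Hydraulic gradient i = Δh / L = 8.46 / 1320 = 0.006409.
Darcy flux q = K · i = 1.011 × 0.006409 = 0.006479 m/day.
Seepage velocity v = q / n_e = 0.006479 / 0.24 = 0.02700 m/day.
Travel time t = L / v = 1320 / 0.02700 = 48898 days = 133.9 years.

134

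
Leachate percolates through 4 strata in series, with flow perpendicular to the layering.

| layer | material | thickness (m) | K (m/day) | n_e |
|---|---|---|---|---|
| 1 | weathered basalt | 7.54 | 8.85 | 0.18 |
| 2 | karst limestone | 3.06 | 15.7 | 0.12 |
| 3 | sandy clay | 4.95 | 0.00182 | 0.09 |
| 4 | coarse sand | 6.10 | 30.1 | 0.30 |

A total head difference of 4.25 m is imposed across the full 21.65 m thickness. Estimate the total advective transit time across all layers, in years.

7.01

With flow normal to the layers, continuity requires the same specific discharge q through every layer.
Σ(b_i/K_i) = 7.54/8.85 + 3.06/15.7 + 4.95/0.00182 + 6.10/30.1 = 2721 d.
q = Δh / Σ(b_i/K_i) = 4.25 / 2721 = 0.001562 m/day.
In each layer the seepage velocity is v_i = q/n_i, so the layer transit time is t_i = b_i·n_i / q:
  layer 1 (weathered basalt): t_1 = 7.54 × 0.18 / 0.001562 = 868.9 d
  layer 2 (karst limestone): t_2 = 3.06 × 0.12 / 0.001562 = 235.1 d
  layer 3 (sandy clay): t_3 = 4.95 × 0.09 / 0.001562 = 285.2 d
  layer 4 (coarse sand): t_4 = 6.10 × 0.30 / 0.001562 = 1172 d
Total t = Σ t_i = 2561 days = 7.011 years.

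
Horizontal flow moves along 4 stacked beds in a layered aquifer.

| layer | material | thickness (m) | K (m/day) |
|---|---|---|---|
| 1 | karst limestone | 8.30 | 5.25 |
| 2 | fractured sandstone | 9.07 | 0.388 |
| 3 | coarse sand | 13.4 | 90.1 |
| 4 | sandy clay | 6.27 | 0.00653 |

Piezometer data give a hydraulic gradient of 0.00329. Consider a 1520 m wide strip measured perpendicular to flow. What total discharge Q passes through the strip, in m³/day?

Flow is parallel to layering, so each bed carries its own Darcy discharge and the transmissivities add.
Σ(K_i·b_i) = 5.25×8.30 + 0.388×9.07 + 90.1×13.4 + 0.00653×6.27 = 1254 m²/day.
Hydraulic gradient i = 0.00329.
Q = Σ(K_i·b_i) · W · i = 1254 × 1520 × 0.003290 = 6273 m³/day.

6270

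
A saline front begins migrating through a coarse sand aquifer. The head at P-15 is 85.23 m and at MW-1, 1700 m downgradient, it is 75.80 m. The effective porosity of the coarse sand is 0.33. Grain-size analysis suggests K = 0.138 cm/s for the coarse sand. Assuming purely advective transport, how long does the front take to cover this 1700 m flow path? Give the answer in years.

2.32

Convert K: 0.138 cm/s × 864 = 119.2 m/day.
Hydraulic gradient i = (85.23 − 75.80) / 1700 = 9.43 / 1700 = 0.005547.
Darcy flux q = K · i = 119.2 × 0.005547 = 0.6614 m/day.
Seepage velocity v = q / n_e = 0.6614 / 0.33 = 2.004 m/day.
Travel time t = L / v = 1700 / 2.004 = 848.2 days = 2.322 years.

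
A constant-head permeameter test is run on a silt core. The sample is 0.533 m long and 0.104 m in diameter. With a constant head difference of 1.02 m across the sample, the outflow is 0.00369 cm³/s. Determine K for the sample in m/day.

0.0196

Cross-sectional area A = π·(d/2)² = π × (0.104/2)² = 0.008495 m².
Convert discharge: 0.00369 cm³/s = 3.690e-09 m³/s.
Darcy's law rearranged: K = Q·L / (A·Δh) = 3.690e-09 × 0.533 / (0.008495 × 1.02) = 2.270e-07 m/s = 0.01961 m/day.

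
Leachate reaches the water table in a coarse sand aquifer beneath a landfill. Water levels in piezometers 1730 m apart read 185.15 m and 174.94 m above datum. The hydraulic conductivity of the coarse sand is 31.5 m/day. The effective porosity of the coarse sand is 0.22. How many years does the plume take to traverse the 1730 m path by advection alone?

5.61

Hydraulic gradient i = (185.15 − 174.94) / 1730 = 10.21 / 1730 = 0.005902.
Darcy flux q = K · i = 31.50 × 0.005902 = 0.1859 m/day.
Seepage velocity v = q / n_e = 0.1859 / 0.22 = 0.8450 m/day.
Travel time t = L / v = 1730 / 0.8450 = 2047 days = 5.605 years.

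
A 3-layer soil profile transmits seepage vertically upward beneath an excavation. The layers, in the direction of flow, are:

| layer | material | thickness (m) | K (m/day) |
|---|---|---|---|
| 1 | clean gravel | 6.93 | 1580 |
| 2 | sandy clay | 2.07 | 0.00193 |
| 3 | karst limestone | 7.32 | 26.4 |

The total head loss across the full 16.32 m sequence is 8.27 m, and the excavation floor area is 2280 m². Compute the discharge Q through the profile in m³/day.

17.6

Flow is perpendicular to layering, so the layers act in series and the equivalent K is the thickness-weighted harmonic mean.
Total thickness L = 6.93 + 2.07 + 7.32 = 16.32 m.
Σ(b_i/K_i) = 6.93/1580 + 2.07/0.00193 + 7.32/26.4 = 1073 d.
K_eq = L / Σ(b_i/K_i) = 16.32 / 1073 = 0.01521 m/day.
Q = K_eq · A · (Δh/L) = 0.01521 × 2280 × (8.27/16.32) = 17.58 m³/day.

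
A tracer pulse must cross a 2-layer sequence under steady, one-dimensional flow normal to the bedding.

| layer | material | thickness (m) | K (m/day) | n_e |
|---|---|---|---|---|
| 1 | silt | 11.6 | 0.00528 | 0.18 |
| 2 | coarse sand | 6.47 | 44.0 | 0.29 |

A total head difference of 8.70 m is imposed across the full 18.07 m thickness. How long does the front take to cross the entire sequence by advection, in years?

With flow normal to the layers, continuity requires the same specific discharge q through every layer.
Σ(b_i/K_i) = 11.6/0.00528 + 6.47/44.0 = 2197 d.
q = Δh / Σ(b_i/K_i) = 8.70 / 2197 = 0.003960 m/day.
In each layer the seepage velocity is v_i = q/n_i, so the layer transit time is t_i = b_i·n_i / q:
  layer 1 (silt): t_1 = 11.6 × 0.18 / 0.003960 = 527.3 d
  layer 2 (coarse sand): t_2 = 6.47 × 0.29 / 0.003960 = 473.8 d
Total t = Σ t_i = 1001 days = 2.741 years.

2.74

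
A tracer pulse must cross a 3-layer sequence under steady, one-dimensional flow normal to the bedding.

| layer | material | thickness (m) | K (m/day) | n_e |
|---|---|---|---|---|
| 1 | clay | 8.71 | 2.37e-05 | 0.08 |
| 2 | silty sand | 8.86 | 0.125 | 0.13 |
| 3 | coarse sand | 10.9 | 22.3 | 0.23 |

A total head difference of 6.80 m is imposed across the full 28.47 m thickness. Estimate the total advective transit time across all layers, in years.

645

With flow normal to the layers, continuity requires the same specific discharge q through every layer.
Σ(b_i/K_i) = 8.71/2.37e-05 + 8.86/0.125 + 10.9/22.3 = 3.676e+05 d.
q = Δh / Σ(b_i/K_i) = 6.80 / 3.676e+05 = 1.850e-05 m/day.
In each layer the seepage velocity is v_i = q/n_i, so the layer transit time is t_i = b_i·n_i / q:
  layer 1 (clay): t_1 = 8.71 × 0.08 / 1.850e-05 = 37666 d
  layer 2 (silty sand): t_2 = 8.86 × 0.13 / 1.850e-05 = 62262 d
  layer 3 (coarse sand): t_3 = 10.9 × 0.23 / 1.850e-05 = 1.355e+05 d
Total t = Σ t_i = 2.354e+05 days = 644.6 years.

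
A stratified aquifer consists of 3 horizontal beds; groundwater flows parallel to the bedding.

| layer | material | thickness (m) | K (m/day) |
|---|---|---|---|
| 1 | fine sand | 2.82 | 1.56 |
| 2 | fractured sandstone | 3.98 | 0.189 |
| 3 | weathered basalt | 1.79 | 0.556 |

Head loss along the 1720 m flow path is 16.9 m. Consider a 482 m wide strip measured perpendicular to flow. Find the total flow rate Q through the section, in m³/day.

29.1

Flow is parallel to layering, so each bed carries its own Darcy discharge and the transmissivities add.
Σ(K_i·b_i) = 1.56×2.82 + 0.189×3.98 + 0.556×1.79 = 6.147 m²/day.
Hydraulic gradient i = Δh / L = 16.9 / 1720 = 0.009826.
Q = Σ(K_i·b_i) · W · i = 6.147 × 482 × 0.009826 = 29.11 m³/day.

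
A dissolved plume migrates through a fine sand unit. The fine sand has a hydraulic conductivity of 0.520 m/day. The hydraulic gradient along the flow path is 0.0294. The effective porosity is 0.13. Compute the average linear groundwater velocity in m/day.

0.118

Hydraulic gradient i = 0.0294.
Darcy flux q = K · i = 0.5200 × 0.02940 = 0.01529 m/day.
Seepage velocity v = q / n_e = 0.01529 / 0.13 = 0.1176 m/day.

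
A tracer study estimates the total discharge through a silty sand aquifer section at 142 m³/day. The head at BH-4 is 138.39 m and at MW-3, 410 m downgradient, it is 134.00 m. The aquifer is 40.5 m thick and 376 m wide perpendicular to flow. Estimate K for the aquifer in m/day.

0.871

Cross-sectional area A = 376 × 40.5 = 15228 m².
Hydraulic gradient i = (138.39 − 134.00) / 410 = 4.39 / 410 = 0.01071.
From Q = K·A·i, K = Q / (A·i) = 142 / (15228 × 0.01071) = 0.8709 m/day.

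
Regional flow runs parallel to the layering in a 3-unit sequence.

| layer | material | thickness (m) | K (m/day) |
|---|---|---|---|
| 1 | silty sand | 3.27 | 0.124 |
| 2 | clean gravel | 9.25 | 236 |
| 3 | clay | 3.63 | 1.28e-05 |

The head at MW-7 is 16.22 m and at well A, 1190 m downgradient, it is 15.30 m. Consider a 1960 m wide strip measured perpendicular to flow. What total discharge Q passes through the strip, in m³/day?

3310

Flow is parallel to layering, so each bed carries its own Darcy discharge and the transmissivities add.
Σ(K_i·b_i) = 0.124×3.27 + 236×9.25 + 1.28e-05×3.63 = 2183 m²/day.
Hydraulic gradient i = (16.22 − 15.30) / 1190 = 0.92 / 1190 = 0.0007731.
Q = Σ(K_i·b_i) · W · i = 2183 × 1960 × 0.0007731 = 3309 m³/day.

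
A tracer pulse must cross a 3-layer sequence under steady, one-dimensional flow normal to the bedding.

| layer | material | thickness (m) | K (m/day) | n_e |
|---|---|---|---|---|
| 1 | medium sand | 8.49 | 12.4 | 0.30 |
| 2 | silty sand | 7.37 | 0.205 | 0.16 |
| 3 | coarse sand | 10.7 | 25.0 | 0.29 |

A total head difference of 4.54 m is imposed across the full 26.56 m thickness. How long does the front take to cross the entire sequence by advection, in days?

With flow normal to the layers, continuity requires the same specific discharge q through every layer.
Σ(b_i/K_i) = 8.49/12.4 + 7.37/0.205 + 10.7/25.0 = 37.06 d.
q = Δh / Σ(b_i/K_i) = 4.54 / 37.06 = 0.1225 m/day.
In each layer the seepage velocity is v_i = q/n_i, so the layer transit time is t_i = b_i·n_i / q:
  layer 1 (medium sand): t_1 = 8.49 × 0.30 / 0.1225 = 20.79 d
  layer 2 (silty sand): t_2 = 7.37 × 0.16 / 0.1225 = 9.627 d
  layer 3 (coarse sand): t_3 = 10.7 × 0.29 / 0.1225 = 25.33 d
Total t = Σ t_i = 55.75 days.

55.8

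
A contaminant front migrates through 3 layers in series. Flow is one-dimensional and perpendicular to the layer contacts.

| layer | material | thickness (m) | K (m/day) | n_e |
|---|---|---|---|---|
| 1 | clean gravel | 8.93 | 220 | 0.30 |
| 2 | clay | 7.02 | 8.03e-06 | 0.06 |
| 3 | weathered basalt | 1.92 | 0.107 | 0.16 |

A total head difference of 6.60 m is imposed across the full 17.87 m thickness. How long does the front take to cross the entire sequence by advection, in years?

With flow normal to the layers, continuity requires the same specific discharge q through every layer.
Σ(b_i/K_i) = 8.93/220 + 7.02/8.03e-06 + 1.92/0.107 = 8.742e+05 d.
q = Δh / Σ(b_i/K_i) = 6.60 / 8.742e+05 = 7.549e-06 m/day.
In each layer the seepage velocity is v_i = q/n_i, so the layer transit time is t_i = b_i·n_i / q:
  layer 1 (clean gravel): t_1 = 8.93 × 0.30 / 7.549e-06 = 3.549e+05 d
  layer 2 (clay): t_2 = 7.02 × 0.06 / 7.549e-06 = 55792 d
  layer 3 (weathered basalt): t_3 = 1.92 × 0.16 / 7.549e-06 = 40692 d
Total t = Σ t_i = 4.513e+05 days = 1236 years.

1240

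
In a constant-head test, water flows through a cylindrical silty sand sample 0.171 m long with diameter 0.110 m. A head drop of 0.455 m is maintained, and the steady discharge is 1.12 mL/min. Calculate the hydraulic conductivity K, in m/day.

Cross-sectional area A = π·(d/2)² = π × (0.110/2)² = 0.009503 m².
Convert discharge: 1.12 mL/min = 1.867e-08 m³/s.
Darcy's law rearranged: K = Q·L / (A·Δh) = 1.867e-08 × 0.171 / (0.009503 × 0.455) = 7.382e-07 m/s = 0.06378 m/day.

0.0638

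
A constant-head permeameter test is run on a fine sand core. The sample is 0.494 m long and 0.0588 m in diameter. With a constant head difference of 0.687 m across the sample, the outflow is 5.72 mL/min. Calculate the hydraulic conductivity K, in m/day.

Cross-sectional area A = π·(d/2)² = π × (0.0588/2)² = 0.002715 m².
Convert discharge: 5.72 mL/min = 9.533e-08 m³/s.
Darcy's law rearranged: K = Q·L / (A·Δh) = 9.533e-08 × 0.494 / (0.002715 × 0.687) = 2.524e-05 m/s = 2.181 m/day.

2.18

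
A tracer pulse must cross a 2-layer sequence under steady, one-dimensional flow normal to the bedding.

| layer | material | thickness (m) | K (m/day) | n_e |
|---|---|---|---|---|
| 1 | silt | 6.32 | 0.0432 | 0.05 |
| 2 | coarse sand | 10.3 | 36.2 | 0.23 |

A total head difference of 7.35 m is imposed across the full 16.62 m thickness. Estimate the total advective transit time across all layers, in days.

With flow normal to the layers, continuity requires the same specific discharge q through every layer.
Σ(b_i/K_i) = 6.32/0.0432 + 10.3/36.2 = 146.6 d.
q = Δh / Σ(b_i/K_i) = 7.35 / 146.6 = 0.05014 m/day.
In each layer the seepage velocity is v_i = q/n_i, so the layer transit time is t_i = b_i·n_i / q:
  layer 1 (silt): t_1 = 6.32 × 0.05 / 0.05014 = 6.302 d
  layer 2 (coarse sand): t_2 = 10.3 × 0.23 / 0.05014 = 47.24 d
Total t = Σ t_i = 53.55 days.

53.5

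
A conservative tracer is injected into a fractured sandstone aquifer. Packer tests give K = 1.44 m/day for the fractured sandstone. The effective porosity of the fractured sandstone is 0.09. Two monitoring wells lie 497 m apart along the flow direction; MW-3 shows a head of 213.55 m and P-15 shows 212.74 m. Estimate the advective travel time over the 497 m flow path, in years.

52.2

Hydraulic gradient i = (213.55 − 212.74) / 497 = 0.81 / 497 = 0.001630.
Darcy flux q = K · i = 1.440 × 0.001630 = 0.002347 m/day.
Seepage velocity v = q / n_e = 0.002347 / 0.09 = 0.02608 m/day.
Travel time t = L / v = 497 / 0.02608 = 19059 days = 52.18 years.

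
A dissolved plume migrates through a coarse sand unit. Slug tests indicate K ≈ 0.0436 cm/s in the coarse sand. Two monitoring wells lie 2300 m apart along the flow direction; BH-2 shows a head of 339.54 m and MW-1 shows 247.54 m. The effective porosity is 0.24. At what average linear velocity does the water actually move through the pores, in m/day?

6.28

Convert K: 0.0436 cm/s × 864 = 37.67 m/day.
Hydraulic gradient i = (339.54 − 247.54) / 2300 = 92 / 2300 = 0.04000.
Darcy flux q = K · i = 37.67 × 0.04000 = 1.507 m/day.
Seepage velocity v = q / n_e = 1.507 / 0.24 = 6.278 m/day.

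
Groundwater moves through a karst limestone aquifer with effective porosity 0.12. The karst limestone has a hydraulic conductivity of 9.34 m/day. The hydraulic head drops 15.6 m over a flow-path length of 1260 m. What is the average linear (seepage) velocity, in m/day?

0.964

Hydraulic gradient i = Δh / L = 15.6 / 1260 = 0.01238.
Darcy flux q = K · i = 9.340 × 0.01238 = 0.1156 m/day.
Seepage velocity v = q / n_e = 0.1156 / 0.12 = 0.9637 m/day.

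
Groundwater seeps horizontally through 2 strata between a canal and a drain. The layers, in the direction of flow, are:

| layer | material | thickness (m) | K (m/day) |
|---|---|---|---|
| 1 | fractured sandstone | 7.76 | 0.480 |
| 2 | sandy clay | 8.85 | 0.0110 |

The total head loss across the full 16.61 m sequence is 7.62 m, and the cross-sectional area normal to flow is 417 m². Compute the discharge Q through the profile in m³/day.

Flow is perpendicular to layering, so the layers act in series and the equivalent K is the thickness-weighted harmonic mean.
Total thickness L = 7.76 + 8.85 = 16.61 m.
Σ(b_i/K_i) = 7.76/0.480 + 8.85/0.0110 = 820.7 d.
K_eq = L / Σ(b_i/K_i) = 16.61 / 820.7 = 0.02024 m/day.
Q = K_eq · A · (Δh/L) = 0.02024 × 417 × (7.62/16.61) = 3.872 m³/day.

3.87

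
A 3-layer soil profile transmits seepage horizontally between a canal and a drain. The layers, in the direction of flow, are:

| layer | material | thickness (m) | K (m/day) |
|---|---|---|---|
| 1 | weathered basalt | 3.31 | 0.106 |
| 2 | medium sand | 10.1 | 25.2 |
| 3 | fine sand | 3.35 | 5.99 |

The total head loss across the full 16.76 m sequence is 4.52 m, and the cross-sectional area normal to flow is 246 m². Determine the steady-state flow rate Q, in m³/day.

Flow is perpendicular to layering, so the layers act in series and the equivalent K is the thickness-weighted harmonic mean.
Total thickness L = 3.31 + 10.1 + 3.35 = 16.76 m.
Σ(b_i/K_i) = 3.31/0.106 + 10.1/25.2 + 3.35/5.99 = 32.19 d.
K_eq = L / Σ(b_i/K_i) = 16.76 / 32.19 = 0.5207 m/day.
Q = K_eq · A · (Δh/L) = 0.5207 × 246 × (4.52/16.76) = 34.55 m³/day.

34.5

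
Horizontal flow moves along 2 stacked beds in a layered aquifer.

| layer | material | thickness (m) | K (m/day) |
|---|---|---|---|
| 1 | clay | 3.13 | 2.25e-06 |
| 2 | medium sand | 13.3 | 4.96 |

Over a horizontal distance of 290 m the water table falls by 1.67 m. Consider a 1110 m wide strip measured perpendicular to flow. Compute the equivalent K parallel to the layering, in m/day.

Flow is parallel to layering, so each bed carries its own Darcy discharge and the transmissivities add.
Σ(K_i·b_i) = 2.25e-06×3.13 + 4.96×13.3 = 65.97 m²/day.
Total thickness b = 16.43 m, so K_eq = Σ(K_i·b_i)/b = 4.015 m/day.

4.02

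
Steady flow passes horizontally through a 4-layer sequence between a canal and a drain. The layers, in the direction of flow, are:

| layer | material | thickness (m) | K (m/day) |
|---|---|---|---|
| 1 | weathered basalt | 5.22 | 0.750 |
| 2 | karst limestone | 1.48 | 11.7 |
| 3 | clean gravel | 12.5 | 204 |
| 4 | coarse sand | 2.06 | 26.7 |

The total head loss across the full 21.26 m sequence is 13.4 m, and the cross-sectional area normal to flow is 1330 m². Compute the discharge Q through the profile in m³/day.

2470

Flow is perpendicular to layering, so the layers act in series and the equivalent K is the thickness-weighted harmonic mean.
Total thickness L = 5.22 + 1.48 + 12.5 + 2.06 = 21.26 m.
Σ(b_i/K_i) = 5.22/0.750 + 1.48/11.7 + 12.5/204 + 2.06/26.7 = 7.225 d.
K_eq = L / Σ(b_i/K_i) = 21.26 / 7.225 = 2.943 m/day.
Q = K_eq · A · (Δh/L) = 2.943 × 1330 × (13.4/21.26) = 2467 m³/day.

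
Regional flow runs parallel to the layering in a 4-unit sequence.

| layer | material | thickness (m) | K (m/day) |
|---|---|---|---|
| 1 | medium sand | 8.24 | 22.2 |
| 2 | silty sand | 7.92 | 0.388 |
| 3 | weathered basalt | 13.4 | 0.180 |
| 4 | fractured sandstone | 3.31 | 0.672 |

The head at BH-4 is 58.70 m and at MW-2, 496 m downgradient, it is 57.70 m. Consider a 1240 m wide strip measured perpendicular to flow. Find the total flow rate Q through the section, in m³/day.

477

Flow is parallel to layering, so each bed carries its own Darcy discharge and the transmissivities add.
Σ(K_i·b_i) = 22.2×8.24 + 0.388×7.92 + 0.180×13.4 + 0.672×3.31 = 190.6 m²/day.
Hydraulic gradient i = (58.70 − 57.70) / 496 = 1 / 496 = 0.002016.
Q = Σ(K_i·b_i) · W · i = 190.6 × 1240 × 0.002016 = 476.6 m³/day.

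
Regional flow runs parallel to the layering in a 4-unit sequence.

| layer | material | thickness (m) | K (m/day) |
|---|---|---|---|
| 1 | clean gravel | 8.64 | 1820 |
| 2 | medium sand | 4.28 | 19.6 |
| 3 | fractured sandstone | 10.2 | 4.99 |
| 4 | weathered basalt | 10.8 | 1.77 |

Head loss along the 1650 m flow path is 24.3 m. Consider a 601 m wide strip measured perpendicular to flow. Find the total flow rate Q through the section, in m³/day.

Flow is parallel to layering, so each bed carries its own Darcy discharge and the transmissivities add.
Σ(K_i·b_i) = 1820×8.64 + 19.6×4.28 + 4.99×10.2 + 1.77×10.8 = 15879 m²/day.
Hydraulic gradient i = Δh / L = 24.3 / 1650 = 0.01473.
Q = Σ(K_i·b_i) · W · i = 15879 × 601 × 0.01473 = 1.405e+05 m³/day.

141000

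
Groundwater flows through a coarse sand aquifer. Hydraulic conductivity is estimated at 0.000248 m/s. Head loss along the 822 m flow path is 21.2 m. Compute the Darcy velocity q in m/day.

0.553

Convert K: 0.000248 m/s × 86400 = 21.43 m/day.
Hydraulic gradient i = Δh / L = 21.2 / 822 = 0.02579.
Specific discharge q = K · i = 21.43 × 0.02579 = 0.5526 m/day.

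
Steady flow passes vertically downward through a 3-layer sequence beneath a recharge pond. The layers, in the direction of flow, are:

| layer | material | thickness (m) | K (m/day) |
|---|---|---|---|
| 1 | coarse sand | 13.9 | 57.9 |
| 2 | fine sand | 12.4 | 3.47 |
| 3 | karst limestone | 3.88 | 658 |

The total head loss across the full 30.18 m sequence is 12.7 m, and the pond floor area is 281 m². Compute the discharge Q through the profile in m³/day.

Flow is perpendicular to layering, so the layers act in series and the equivalent K is the thickness-weighted harmonic mean.
Total thickness L = 13.9 + 12.4 + 3.88 = 30.18 m.
Σ(b_i/K_i) = 13.9/57.9 + 12.4/3.47 + 3.88/658 = 3.819 d.
K_eq = L / Σ(b_i/K_i) = 30.18 / 3.819 = 7.902 m/day.
Q = K_eq · A · (Δh/L) = 7.902 × 281 × (12.7/30.18) = 934.3 m³/day.

934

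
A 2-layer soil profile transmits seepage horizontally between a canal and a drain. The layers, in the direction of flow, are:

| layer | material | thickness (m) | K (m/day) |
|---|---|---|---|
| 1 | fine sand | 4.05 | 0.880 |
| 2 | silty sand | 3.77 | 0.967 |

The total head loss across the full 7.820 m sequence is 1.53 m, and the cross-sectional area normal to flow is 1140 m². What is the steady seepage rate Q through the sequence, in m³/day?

205

Flow is perpendicular to layering, so the layers act in series and the equivalent K is the thickness-weighted harmonic mean.
Total thickness L = 4.05 + 3.77 = 7.820 m.
Σ(b_i/K_i) = 4.05/0.880 + 3.77/0.967 = 8.501 d.
K_eq = L / Σ(b_i/K_i) = 7.820 / 8.501 = 0.9199 m/day.
Q = K_eq · A · (Δh/L) = 0.9199 × 1140 × (1.53/7.820) = 205.2 m³/day.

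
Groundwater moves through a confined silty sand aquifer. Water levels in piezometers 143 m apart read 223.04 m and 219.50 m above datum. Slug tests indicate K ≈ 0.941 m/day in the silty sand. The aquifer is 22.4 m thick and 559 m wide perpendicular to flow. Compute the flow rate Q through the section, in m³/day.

Cross-sectional area A = 559 × 22.4 = 12522 m².
Hydraulic gradient i = (223.04 − 219.50) / 143 = 3.54 / 143 = 0.02476.
Darcy's law: Q = K · A · i = 0.9410 × 12522 × 0.02476 = 291.7 m³/day.

292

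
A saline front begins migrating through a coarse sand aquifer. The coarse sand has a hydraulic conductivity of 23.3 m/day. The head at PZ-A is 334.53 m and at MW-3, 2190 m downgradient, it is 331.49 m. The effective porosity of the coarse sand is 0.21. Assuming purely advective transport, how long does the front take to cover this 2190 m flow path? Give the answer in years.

Hydraulic gradient i = (334.53 − 331.49) / 2190 = 3.04 / 2190 = 0.001388.
Darcy flux q = K · i = 23.30 × 0.001388 = 0.03234 m/day.
Seepage velocity v = q / n_e = 0.03234 / 0.21 = 0.1540 m/day.
Travel time t = L / v = 2190 / 0.1540 = 14219 days = 38.93 years.

38.9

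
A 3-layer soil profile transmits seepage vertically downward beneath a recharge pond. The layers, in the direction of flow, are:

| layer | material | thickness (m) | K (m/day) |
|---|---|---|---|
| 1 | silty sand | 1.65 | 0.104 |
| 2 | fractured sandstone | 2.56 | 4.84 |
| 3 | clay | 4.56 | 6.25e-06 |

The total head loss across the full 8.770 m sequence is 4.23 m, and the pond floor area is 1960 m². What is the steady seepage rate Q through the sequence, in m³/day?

Flow is perpendicular to layering, so the layers act in series and the equivalent K is the thickness-weighted harmonic mean.
Total thickness L = 1.65 + 2.56 + 4.56 = 8.770 m.
Σ(b_i/K_i) = 1.65/0.104 + 2.56/4.84 + 4.56/6.25e-06 = 7.296e+05 d.
K_eq = L / Σ(b_i/K_i) = 8.770 / 7.296e+05 = 1.202e-05 m/day.
Q = K_eq · A · (Δh/L) = 1.202e-05 × 1960 × (4.23/8.770) = 0.01136 m³/day.

0.0114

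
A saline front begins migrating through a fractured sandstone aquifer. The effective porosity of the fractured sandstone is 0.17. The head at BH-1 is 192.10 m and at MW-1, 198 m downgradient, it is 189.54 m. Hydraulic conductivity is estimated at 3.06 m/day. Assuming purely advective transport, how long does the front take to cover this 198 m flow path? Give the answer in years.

Hydraulic gradient i = (192.10 − 189.54) / 198 = 2.56 / 198 = 0.01293.
Darcy flux q = K · i = 3.060 × 0.01293 = 0.03956 m/day.
Seepage velocity v = q / n_e = 0.03956 / 0.17 = 0.2327 m/day.
Travel time t = L / v = 198 / 0.2327 = 850.8 days = 2.329 years.

2.33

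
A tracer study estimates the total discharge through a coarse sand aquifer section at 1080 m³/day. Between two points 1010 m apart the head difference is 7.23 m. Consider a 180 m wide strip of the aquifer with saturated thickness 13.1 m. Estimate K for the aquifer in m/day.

64.0

Cross-sectional area A = 180 × 13.1 = 2358 m².
Hydraulic gradient i = Δh / L = 7.23 / 1010 = 0.007158.
From Q = K·A·i, K = Q / (A·i) = 1080 / (2358 × 0.007158) = 63.98 m/day.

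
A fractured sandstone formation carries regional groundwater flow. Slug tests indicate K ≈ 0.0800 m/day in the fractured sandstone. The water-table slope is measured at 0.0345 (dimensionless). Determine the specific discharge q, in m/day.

0.00276

Hydraulic gradient i = 0.0345.
Specific discharge q = K · i = 0.08000 × 0.03450 = 0.002760 m/day.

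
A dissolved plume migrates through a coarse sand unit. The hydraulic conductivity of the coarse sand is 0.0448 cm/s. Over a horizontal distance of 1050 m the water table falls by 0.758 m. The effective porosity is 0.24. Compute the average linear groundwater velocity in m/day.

Convert K: 0.0448 cm/s × 864 = 38.71 m/day.
Hydraulic gradient i = Δh / L = 0.758 / 1050 = 0.0007219.
Darcy flux q = K · i = 38.71 × 0.0007219 = 0.02794 m/day.
Seepage velocity v = q / n_e = 0.02794 / 0.24 = 0.1164 m/day.

0.116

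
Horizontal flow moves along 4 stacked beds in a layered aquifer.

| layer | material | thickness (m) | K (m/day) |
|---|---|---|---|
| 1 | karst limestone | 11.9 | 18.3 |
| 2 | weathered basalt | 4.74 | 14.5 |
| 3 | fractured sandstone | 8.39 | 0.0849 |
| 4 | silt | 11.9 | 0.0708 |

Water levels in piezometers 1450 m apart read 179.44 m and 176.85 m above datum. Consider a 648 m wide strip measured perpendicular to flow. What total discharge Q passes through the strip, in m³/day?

Flow is parallel to layering, so each bed carries its own Darcy discharge and the transmissivities add.
Σ(K_i·b_i) = 18.3×11.9 + 14.5×4.74 + 0.0849×8.39 + 0.0708×11.9 = 288.1 m²/day.
Hydraulic gradient i = (179.44 − 176.85) / 1450 = 2.59 / 1450 = 0.001786.
Q = Σ(K_i·b_i) · W · i = 288.1 × 648 × 0.001786 = 333.4 m³/day.

333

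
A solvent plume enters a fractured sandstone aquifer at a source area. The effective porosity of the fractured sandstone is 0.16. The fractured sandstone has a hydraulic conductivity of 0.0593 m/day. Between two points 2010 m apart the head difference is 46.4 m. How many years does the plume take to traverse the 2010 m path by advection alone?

643

Hydraulic gradient i = Δh / L = 46.4 / 2010 = 0.02308.
Darcy flux q = K · i = 0.05930 × 0.02308 = 0.001369 m/day.
Seepage velocity v = q / n_e = 0.001369 / 0.16 = 0.008556 m/day.
Travel time t = L / v = 2010 / 0.008556 = 2.349e+05 days = 643.2 years.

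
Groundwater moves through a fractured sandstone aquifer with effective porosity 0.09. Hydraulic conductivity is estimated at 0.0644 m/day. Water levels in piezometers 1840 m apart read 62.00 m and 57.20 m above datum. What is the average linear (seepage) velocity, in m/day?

0.00187

Hydraulic gradient i = (62.00 − 57.20) / 1840 = 4.8 / 1840 = 0.002609.
Darcy flux q = K · i = 0.06440 × 0.002609 = 0.0001680 m/day.
Seepage velocity v = q / n_e = 0.0001680 / 0.09 = 0.001867 m/day.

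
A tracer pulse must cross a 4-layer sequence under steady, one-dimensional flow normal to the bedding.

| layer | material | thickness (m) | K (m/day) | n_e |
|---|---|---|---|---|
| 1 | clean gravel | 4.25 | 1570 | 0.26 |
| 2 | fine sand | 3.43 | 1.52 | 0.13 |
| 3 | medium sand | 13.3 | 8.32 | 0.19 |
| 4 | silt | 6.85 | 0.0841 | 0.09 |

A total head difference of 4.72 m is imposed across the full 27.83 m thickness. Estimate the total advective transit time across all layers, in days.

84.8

With flow normal to the layers, continuity requires the same specific discharge q through every layer.
Σ(b_i/K_i) = 4.25/1570 + 3.43/1.52 + 13.3/8.32 + 6.85/0.0841 = 85.31 d.
q = Δh / Σ(b_i/K_i) = 4.72 / 85.31 = 0.05533 m/day.
In each layer the seepage velocity is v_i = q/n_i, so the layer transit time is t_i = b_i·n_i / q:
  layer 1 (clean gravel): t_1 = 4.25 × 0.26 / 0.05533 = 19.97 d
  layer 2 (fine sand): t_2 = 3.43 × 0.13 / 0.05533 = 8.059 d
  layer 3 (medium sand): t_3 = 13.3 × 0.19 / 0.05533 = 45.67 d
  layer 4 (silt): t_4 = 6.85 × 0.09 / 0.05533 = 11.14 d
Total t = Σ t_i = 84.85 days.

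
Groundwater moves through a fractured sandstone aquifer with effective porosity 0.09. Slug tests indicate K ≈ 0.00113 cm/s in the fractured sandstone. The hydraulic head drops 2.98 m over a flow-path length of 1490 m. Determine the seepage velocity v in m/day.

Convert K: 0.00113 cm/s × 864 = 0.9763 m/day.
Hydraulic gradient i = Δh / L = 2.98 / 1490 = 0.002000.
Darcy flux q = K · i = 0.9763 × 0.002000 = 0.001953 m/day.
Seepage velocity v = q / n_e = 0.001953 / 0.09 = 0.02170 m/day.

0.0217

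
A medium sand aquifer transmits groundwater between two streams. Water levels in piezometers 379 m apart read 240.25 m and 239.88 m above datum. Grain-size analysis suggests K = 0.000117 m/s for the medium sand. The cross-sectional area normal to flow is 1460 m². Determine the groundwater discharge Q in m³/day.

Convert K: 0.000117 m/s × 86400 = 10.11 m/day.
Hydraulic gradient i = (240.25 − 239.88) / 379 = 0.37 / 379 = 0.0009763.
Darcy's law: Q = K · A · i = 10.11 × 1460 × 0.0009763 = 14.41 m³/day.

14.4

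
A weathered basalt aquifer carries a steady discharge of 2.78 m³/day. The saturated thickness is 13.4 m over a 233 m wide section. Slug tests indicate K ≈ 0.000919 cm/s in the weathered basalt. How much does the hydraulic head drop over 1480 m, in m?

1.66

Convert K: 0.000919 cm/s × 864 = 0.7940 m/day.
Cross-sectional area A = 233 × 13.4 = 3122 m².
From Q = K·A·i, i = Q / (K·A) = 2.78 / (0.7940 × 3122) = 0.001121.
Head loss Δh = i · L = 0.001121 × 1480 = 1.660 m.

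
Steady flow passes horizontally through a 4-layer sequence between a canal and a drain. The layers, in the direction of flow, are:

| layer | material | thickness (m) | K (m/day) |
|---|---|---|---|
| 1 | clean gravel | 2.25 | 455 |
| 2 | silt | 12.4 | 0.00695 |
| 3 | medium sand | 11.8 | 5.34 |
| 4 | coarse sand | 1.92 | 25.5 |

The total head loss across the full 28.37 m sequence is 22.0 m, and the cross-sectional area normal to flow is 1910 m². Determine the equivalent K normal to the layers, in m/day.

0.0159

Flow is perpendicular to layering, so the layers act in series and the equivalent K is the thickness-weighted harmonic mean.
Total thickness L = 2.25 + 12.4 + 11.8 + 1.92 = 28.37 m.
Σ(b_i/K_i) = 2.25/455 + 12.4/0.00695 + 11.8/5.34 + 1.92/25.5 = 1786 d.
K_eq = L / Σ(b_i/K_i) = 28.37 / 1786 = 0.01588 m/day.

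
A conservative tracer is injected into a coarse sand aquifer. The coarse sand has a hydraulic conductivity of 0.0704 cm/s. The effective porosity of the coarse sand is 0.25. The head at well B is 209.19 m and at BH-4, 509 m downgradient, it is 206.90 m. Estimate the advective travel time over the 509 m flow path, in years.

1.27

Convert K: 0.0704 cm/s × 864 = 60.83 m/day.
Hydraulic gradient i = (209.19 − 206.90) / 509 = 2.29 / 509 = 0.004499.
Darcy flux q = K · i = 60.83 × 0.004499 = 0.2737 m/day.
Seepage velocity v = q / n_e = 0.2737 / 0.25 = 1.095 m/day.
Travel time t = L / v = 509 / 1.095 = 465.0 days = 1.273 years.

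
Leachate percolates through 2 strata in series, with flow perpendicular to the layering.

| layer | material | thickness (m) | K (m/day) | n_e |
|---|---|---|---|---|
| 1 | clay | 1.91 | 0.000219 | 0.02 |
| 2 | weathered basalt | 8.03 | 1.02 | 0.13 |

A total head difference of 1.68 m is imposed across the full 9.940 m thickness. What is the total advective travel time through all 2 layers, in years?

15.4

With flow normal to the layers, continuity requires the same specific discharge q through every layer.
Σ(b_i/K_i) = 1.91/0.000219 + 8.03/1.02 = 8729 d.
q = Δh / Σ(b_i/K_i) = 1.68 / 8729 = 0.0001925 m/day.
In each layer the seepage velocity is v_i = q/n_i, so the layer transit time is t_i = b_i·n_i / q:
  layer 1 (clay): t_1 = 1.91 × 0.02 / 0.0001925 = 198.5 d
  layer 2 (weathered basalt): t_2 = 8.03 × 0.13 / 0.0001925 = 5424 d
Total t = Σ t_i = 5623 days = 15.39 years.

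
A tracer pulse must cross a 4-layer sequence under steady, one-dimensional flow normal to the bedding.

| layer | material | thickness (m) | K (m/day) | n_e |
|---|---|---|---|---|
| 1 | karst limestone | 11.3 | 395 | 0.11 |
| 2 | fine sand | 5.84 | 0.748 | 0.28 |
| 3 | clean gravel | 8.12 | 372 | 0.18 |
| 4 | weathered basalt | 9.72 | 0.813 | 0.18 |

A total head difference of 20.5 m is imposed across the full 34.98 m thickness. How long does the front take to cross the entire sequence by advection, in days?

5.89

With flow normal to the layers, continuity requires the same specific discharge q through every layer.
Σ(b_i/K_i) = 11.3/395 + 5.84/0.748 + 8.12/372 + 9.72/0.813 = 19.81 d.
q = Δh / Σ(b_i/K_i) = 20.5 / 19.81 = 1.035 m/day.
In each layer the seepage velocity is v_i = q/n_i, so the layer transit time is t_i = b_i·n_i / q:
  layer 1 (karst limestone): t_1 = 11.3 × 0.11 / 1.035 = 1.201 d
  layer 2 (fine sand): t_2 = 5.84 × 0.28 / 1.035 = 1.580 d
  layer 3 (clean gravel): t_3 = 8.12 × 0.18 / 1.035 = 1.413 d
  layer 4 (weathered basalt): t_4 = 9.72 × 0.18 / 1.035 = 1.691 d
Total t = Σ t_i = 5.886 days.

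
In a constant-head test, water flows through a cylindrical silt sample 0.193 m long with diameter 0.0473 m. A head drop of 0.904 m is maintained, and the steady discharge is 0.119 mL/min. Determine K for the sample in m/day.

Cross-sectional area A = π·(d/2)² = π × (0.0473/2)² = 0.001757 m².
Convert discharge: 0.119 mL/min = 1.983e-09 m³/s.
Darcy's law rearranged: K = Q·L / (A·Δh) = 1.983e-09 × 0.193 / (0.001757 × 0.904) = 2.410e-07 m/s = 0.02082 m/day.

0.0208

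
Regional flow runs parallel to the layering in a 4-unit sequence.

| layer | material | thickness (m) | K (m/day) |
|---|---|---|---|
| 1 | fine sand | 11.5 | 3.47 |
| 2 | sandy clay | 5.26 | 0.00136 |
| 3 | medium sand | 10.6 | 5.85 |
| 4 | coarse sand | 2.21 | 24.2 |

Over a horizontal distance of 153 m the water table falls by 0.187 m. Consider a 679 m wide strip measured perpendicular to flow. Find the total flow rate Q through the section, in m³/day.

Flow is parallel to layering, so each bed carries its own Darcy discharge and the transmissivities add.
Σ(K_i·b_i) = 3.47×11.5 + 0.00136×5.26 + 5.85×10.6 + 24.2×2.21 = 155.4 m²/day.
Hydraulic gradient i = Δh / L = 0.187 / 153 = 0.001222.
Q = Σ(K_i·b_i) · W · i = 155.4 × 679 × 0.001222 = 129.0 m³/day.

129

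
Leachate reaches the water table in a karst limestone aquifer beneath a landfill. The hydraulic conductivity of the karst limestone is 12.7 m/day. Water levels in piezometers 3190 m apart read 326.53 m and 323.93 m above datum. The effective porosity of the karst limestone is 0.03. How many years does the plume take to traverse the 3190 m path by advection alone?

25.3

Hydraulic gradient i = (326.53 − 323.93) / 3190 = 2.6 / 3190 = 0.0008150.
Darcy flux q = K · i = 12.70 × 0.0008150 = 0.01035 m/day.
Seepage velocity v = q / n_e = 0.01035 / 0.03 = 0.3450 m/day.
Travel time t = L / v = 3190 / 0.3450 = 9245 days = 25.31 years.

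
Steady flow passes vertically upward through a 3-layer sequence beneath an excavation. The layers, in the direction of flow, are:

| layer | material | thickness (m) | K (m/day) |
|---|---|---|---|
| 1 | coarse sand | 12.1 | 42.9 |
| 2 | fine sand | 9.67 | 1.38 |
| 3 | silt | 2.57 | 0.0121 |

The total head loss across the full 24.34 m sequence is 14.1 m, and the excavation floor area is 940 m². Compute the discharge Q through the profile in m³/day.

Flow is perpendicular to layering, so the layers act in series and the equivalent K is the thickness-weighted harmonic mean.
Total thickness L = 12.1 + 9.67 + 2.57 = 24.34 m.
Σ(b_i/K_i) = 12.1/42.9 + 9.67/1.38 + 2.57/0.0121 = 219.7 d.
K_eq = L / Σ(b_i/K_i) = 24.34 / 219.7 = 0.1108 m/day.
Q = K_eq · A · (Δh/L) = 0.1108 × 940 × (14.1/24.34) = 60.33 m³/day.

60.3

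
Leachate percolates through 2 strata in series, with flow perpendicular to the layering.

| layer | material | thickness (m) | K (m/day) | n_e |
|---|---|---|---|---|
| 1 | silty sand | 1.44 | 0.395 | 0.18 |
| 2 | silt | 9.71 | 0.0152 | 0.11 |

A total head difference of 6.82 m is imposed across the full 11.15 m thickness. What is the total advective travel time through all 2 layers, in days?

125

With flow normal to the layers, continuity requires the same specific discharge q through every layer.
Σ(b_i/K_i) = 1.44/0.395 + 9.71/0.0152 = 642.5 d.
q = Δh / Σ(b_i/K_i) = 6.82 / 642.5 = 0.01062 m/day.
In each layer the seepage velocity is v_i = q/n_i, so the layer transit time is t_i = b_i·n_i / q:
  layer 1 (silty sand): t_1 = 1.44 × 0.18 / 0.01062 = 24.42 d
  layer 2 (silt): t_2 = 9.71 × 0.11 / 0.01062 = 100.6 d
Total t = Σ t_i = 125.0 days.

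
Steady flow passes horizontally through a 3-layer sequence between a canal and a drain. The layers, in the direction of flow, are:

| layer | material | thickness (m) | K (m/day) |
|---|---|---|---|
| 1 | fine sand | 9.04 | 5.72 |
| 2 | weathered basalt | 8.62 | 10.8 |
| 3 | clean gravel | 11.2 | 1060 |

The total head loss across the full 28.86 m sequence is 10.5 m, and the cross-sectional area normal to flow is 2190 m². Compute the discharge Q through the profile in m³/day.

Flow is perpendicular to layering, so the layers act in series and the equivalent K is the thickness-weighted harmonic mean.
Total thickness L = 9.04 + 8.62 + 11.2 = 28.86 m.
Σ(b_i/K_i) = 9.04/5.72 + 8.62/10.8 + 11.2/1060 = 2.389 d.
K_eq = L / Σ(b_i/K_i) = 28.86 / 2.389 = 12.08 m/day.
Q = K_eq · A · (Δh/L) = 12.08 × 2190 × (10.5/28.86) = 9625 m³/day.

9620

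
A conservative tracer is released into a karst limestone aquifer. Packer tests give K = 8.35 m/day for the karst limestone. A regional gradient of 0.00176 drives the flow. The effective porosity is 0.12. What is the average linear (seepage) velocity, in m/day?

0.122

Hydraulic gradient i = 0.00176.
Darcy flux q = K · i = 8.350 × 0.001760 = 0.01470 m/day.
Seepage velocity v = q / n_e = 0.01470 / 0.12 = 0.1225 m/day.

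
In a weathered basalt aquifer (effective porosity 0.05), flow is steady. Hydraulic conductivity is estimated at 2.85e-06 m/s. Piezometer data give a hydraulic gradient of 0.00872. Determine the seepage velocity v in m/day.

Convert K: 2.85e-06 m/s × 86400 = 0.2462 m/day.
Hydraulic gradient i = 0.00872.
Darcy flux q = K · i = 0.2462 × 0.008720 = 0.002147 m/day.
Seepage velocity v = q / n_e = 0.002147 / 0.05 = 0.04294 m/day.

0.0429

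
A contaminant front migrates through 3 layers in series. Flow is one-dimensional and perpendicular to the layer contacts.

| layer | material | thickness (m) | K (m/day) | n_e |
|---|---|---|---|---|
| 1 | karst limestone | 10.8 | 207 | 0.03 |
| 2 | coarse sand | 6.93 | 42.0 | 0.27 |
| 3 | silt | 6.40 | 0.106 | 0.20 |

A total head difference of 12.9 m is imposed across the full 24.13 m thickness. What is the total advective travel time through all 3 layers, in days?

16.3

With flow normal to the layers, continuity requires the same specific discharge q through every layer.
Σ(b_i/K_i) = 10.8/207 + 6.93/42.0 + 6.40/0.106 = 60.59 d.
q = Δh / Σ(b_i/K_i) = 12.9 / 60.59 = 0.2129 m/day.
In each layer the seepage velocity is v_i = q/n_i, so the layer transit time is t_i = b_i·n_i / q:
  layer 1 (karst limestone): t_1 = 10.8 × 0.03 / 0.2129 = 1.522 d
  layer 2 (coarse sand): t_2 = 6.93 × 0.27 / 0.2129 = 8.789 d
  layer 3 (silt): t_3 = 6.40 × 0.20 / 0.2129 = 6.012 d
Total t = Σ t_i = 16.32 days.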